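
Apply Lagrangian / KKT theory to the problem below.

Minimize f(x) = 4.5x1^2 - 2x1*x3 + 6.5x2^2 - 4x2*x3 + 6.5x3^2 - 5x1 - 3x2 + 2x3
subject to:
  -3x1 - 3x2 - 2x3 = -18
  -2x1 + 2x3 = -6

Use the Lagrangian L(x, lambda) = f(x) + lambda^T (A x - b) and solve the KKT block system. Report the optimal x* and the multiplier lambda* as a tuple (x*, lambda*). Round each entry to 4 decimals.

Form the Lagrangian:
  L(x, lambda) = (1/2) x^T Q x + c^T x + lambda^T (A x - b)
Stationarity (grad_x L = 0): Q x + c + A^T lambda = 0.
Primal feasibility: A x = b.

This gives the KKT block system:
  [ Q   A^T ] [ x     ]   [-c ]
  [ A    0  ] [ lambda ] = [ b ]

Solving the linear system:
  x*      = (3.8007, 1.6656, 0.8007)
  lambda* = (5.1499, 6.0774)
  f(x*)   = 53.3822

x* = (3.8007, 1.6656, 0.8007), lambda* = (5.1499, 6.0774)


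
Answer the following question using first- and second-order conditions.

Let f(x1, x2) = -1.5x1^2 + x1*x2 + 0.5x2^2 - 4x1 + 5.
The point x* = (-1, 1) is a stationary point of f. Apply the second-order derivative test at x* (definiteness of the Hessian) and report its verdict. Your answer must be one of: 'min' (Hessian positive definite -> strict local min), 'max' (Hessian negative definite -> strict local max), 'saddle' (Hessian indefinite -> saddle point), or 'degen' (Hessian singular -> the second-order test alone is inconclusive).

Compute the Hessian H = grad^2 f:
  H = [[-3, 1], [1, 1]]
Verify stationarity: grad f(x*) = H x* + g = (0, 0).
Eigenvalues of H: -3.2361, 1.2361.
Eigenvalues have mixed signs, so H is indefinite -> x* is a saddle point.

saddle


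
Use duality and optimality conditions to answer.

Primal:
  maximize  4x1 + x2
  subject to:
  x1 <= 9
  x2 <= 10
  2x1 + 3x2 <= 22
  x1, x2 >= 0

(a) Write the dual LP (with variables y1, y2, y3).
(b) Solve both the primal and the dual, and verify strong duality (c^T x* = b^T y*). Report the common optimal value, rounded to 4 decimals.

The standard primal-dual pair for 'max c^T x s.t. A x <= b, x >= 0' is:
  Dual:  min b^T y  s.t.  A^T y >= c,  y >= 0.

So the dual LP is:
  minimize  9y1 + 10y2 + 22y3
  subject to:
    y1 + 2y3 >= 4
    y2 + 3y3 >= 1
    y1, y2, y3 >= 0

Solving the primal: x* = (9, 1.3333).
  primal value c^T x* = 37.3333.
Solving the dual: y* = (3.3333, 0, 0.3333).
  dual value b^T y* = 37.3333.
Strong duality: c^T x* = b^T y*. Confirmed.

37.3333


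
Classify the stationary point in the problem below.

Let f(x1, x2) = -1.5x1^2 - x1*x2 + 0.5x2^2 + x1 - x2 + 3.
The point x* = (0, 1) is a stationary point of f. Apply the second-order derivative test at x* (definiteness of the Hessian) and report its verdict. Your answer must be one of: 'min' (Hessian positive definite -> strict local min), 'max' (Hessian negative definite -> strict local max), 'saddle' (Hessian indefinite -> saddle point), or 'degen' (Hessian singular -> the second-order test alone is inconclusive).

Compute the Hessian H = grad^2 f:
  H = [[-3, -1], [-1, 1]]
Verify stationarity: grad f(x*) = H x* + g = (0, 0).
Eigenvalues of H: -3.2361, 1.2361.
Eigenvalues have mixed signs, so H is indefinite -> x* is a saddle point.

saddle


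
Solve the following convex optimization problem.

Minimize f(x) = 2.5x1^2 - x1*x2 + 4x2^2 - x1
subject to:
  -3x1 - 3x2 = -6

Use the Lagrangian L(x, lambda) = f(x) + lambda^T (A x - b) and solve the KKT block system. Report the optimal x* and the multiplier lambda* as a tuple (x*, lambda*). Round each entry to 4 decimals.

Form the Lagrangian:
  L(x, lambda) = (1/2) x^T Q x + c^T x + lambda^T (A x - b)
Stationarity (grad_x L = 0): Q x + c + A^T lambda = 0.
Primal feasibility: A x = b.

This gives the KKT block system:
  [ Q   A^T ] [ x     ]   [-c ]
  [ A    0  ] [ lambda ] = [ b ]

Solving the linear system:
  x*      = (1.2667, 0.7333)
  lambda* = (1.5333)
  f(x*)   = 3.9667

x* = (1.2667, 0.7333), lambda* = (1.5333)


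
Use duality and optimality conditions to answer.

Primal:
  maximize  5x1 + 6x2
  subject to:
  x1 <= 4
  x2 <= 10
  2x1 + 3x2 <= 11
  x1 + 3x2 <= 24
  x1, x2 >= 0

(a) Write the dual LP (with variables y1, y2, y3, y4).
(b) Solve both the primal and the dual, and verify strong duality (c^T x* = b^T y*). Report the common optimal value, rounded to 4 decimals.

The standard primal-dual pair for 'max c^T x s.t. A x <= b, x >= 0' is:
  Dual:  min b^T y  s.t.  A^T y >= c,  y >= 0.

So the dual LP is:
  minimize  4y1 + 10y2 + 11y3 + 24y4
  subject to:
    y1 + 2y3 + y4 >= 5
    y2 + 3y3 + 3y4 >= 6
    y1, y2, y3, y4 >= 0

Solving the primal: x* = (4, 1).
  primal value c^T x* = 26.
Solving the dual: y* = (1, 0, 2, 0).
  dual value b^T y* = 26.
Strong duality: c^T x* = b^T y*. Confirmed.

26


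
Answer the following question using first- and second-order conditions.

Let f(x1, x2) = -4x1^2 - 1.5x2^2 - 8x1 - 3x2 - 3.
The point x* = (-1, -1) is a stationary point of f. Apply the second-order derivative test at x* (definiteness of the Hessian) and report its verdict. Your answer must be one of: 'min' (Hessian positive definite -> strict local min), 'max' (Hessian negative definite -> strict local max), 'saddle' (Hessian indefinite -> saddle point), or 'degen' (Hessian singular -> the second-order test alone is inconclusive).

Compute the Hessian H = grad^2 f:
  H = [[-8, 0], [0, -3]]
Verify stationarity: grad f(x*) = H x* + g = (0, 0).
Eigenvalues of H: -8, -3.
Both eigenvalues < 0, so H is negative definite -> x* is a strict local max.

max


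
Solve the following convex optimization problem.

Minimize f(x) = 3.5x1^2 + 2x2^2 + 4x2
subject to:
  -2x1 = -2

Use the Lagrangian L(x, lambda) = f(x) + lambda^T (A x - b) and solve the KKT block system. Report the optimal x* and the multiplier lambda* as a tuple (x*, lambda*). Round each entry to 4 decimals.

Form the Lagrangian:
  L(x, lambda) = (1/2) x^T Q x + c^T x + lambda^T (A x - b)
Stationarity (grad_x L = 0): Q x + c + A^T lambda = 0.
Primal feasibility: A x = b.

This gives the KKT block system:
  [ Q   A^T ] [ x     ]   [-c ]
  [ A    0  ] [ lambda ] = [ b ]

Solving the linear system:
  x*      = (1, -1)
  lambda* = (3.5)
  f(x*)   = 1.5

x* = (1, -1), lambda* = (3.5)


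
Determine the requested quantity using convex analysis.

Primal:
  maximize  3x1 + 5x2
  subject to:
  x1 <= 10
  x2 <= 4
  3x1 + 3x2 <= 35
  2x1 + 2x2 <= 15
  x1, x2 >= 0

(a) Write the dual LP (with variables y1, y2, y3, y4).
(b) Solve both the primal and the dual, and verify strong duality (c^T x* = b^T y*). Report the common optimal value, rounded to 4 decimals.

The standard primal-dual pair for 'max c^T x s.t. A x <= b, x >= 0' is:
  Dual:  min b^T y  s.t.  A^T y >= c,  y >= 0.

So the dual LP is:
  minimize  10y1 + 4y2 + 35y3 + 15y4
  subject to:
    y1 + 3y3 + 2y4 >= 3
    y2 + 3y3 + 2y4 >= 5
    y1, y2, y3, y4 >= 0

Solving the primal: x* = (3.5, 4).
  primal value c^T x* = 30.5.
Solving the dual: y* = (0, 2, 0, 1.5).
  dual value b^T y* = 30.5.
Strong duality: c^T x* = b^T y*. Confirmed.

30.5


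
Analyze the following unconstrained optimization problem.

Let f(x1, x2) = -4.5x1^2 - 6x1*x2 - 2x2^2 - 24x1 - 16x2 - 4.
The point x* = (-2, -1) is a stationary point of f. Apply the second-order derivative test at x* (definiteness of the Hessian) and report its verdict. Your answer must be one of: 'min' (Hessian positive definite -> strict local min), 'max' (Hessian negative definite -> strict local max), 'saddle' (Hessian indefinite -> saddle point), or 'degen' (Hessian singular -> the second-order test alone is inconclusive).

Compute the Hessian H = grad^2 f:
  H = [[-9, -6], [-6, -4]]
Verify stationarity: grad f(x*) = H x* + g = (0, 0).
Eigenvalues of H: -13, 0.
H has a zero eigenvalue (singular; negative semidefinite but not definite), so H is neither positive definite, negative definite, nor indefinite. The second-order test alone is inconclusive -> degen.
(Indeed, f is constant along the null direction of H through x*, so x* is not a strict local extremum.)

degen


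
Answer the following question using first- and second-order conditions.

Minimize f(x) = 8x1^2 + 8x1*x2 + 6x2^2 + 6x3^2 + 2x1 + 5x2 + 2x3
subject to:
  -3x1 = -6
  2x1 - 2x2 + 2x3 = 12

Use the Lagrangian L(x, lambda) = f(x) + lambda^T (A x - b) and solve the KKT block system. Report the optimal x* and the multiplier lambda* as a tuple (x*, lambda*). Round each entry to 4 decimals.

Form the Lagrangian:
  L(x, lambda) = (1/2) x^T Q x + c^T x + lambda^T (A x - b)
Stationarity (grad_x L = 0): Q x + c + A^T lambda = 0.
Primal feasibility: A x = b.

This gives the KKT block system:
  [ Q   A^T ] [ x     ]   [-c ]
  [ A    0  ] [ lambda ] = [ b ]

Solving the linear system:
  x*      = (2, -2.9583, 1.0417)
  lambda* = (-1.3889, -7.25)
  f(x*)   = 34.9792

x* = (2, -2.9583, 1.0417), lambda* = (-1.3889, -7.25)


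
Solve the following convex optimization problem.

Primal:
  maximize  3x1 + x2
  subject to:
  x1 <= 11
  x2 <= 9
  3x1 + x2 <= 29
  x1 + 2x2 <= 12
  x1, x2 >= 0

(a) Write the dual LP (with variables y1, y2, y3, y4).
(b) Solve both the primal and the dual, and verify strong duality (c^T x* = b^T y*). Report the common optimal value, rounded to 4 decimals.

The standard primal-dual pair for 'max c^T x s.t. A x <= b, x >= 0' is:
  Dual:  min b^T y  s.t.  A^T y >= c,  y >= 0.

So the dual LP is:
  minimize  11y1 + 9y2 + 29y3 + 12y4
  subject to:
    y1 + 3y3 + y4 >= 3
    y2 + y3 + 2y4 >= 1
    y1, y2, y3, y4 >= 0

Solving the primal: x* = (9.2, 1.4).
  primal value c^T x* = 29.
Solving the dual: y* = (0, 0, 1, 0).
  dual value b^T y* = 29.
Strong duality: c^T x* = b^T y*. Confirmed.

29


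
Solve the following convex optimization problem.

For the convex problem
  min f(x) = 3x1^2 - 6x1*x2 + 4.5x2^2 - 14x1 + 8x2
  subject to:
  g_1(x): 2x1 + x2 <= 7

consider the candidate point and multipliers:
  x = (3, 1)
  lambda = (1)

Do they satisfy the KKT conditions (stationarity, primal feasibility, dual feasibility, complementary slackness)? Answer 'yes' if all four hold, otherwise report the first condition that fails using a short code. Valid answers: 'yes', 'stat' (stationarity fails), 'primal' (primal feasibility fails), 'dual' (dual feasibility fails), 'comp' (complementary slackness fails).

Gradient of f: grad f(x) = Q x + c = (-2, -1)
Constraint values g_i(x) = a_i^T x - b_i:
  g_1((3, 1)) = 0
Stationarity residual: grad f(x) + sum_i lambda_i a_i = (0, 0)
  -> stationarity OK
Primal feasibility (all g_i <= 0): OK
Dual feasibility (all lambda_i >= 0): OK
Complementary slackness (lambda_i * g_i(x) = 0 for all i): OK

Verdict: yes, KKT holds.

yes


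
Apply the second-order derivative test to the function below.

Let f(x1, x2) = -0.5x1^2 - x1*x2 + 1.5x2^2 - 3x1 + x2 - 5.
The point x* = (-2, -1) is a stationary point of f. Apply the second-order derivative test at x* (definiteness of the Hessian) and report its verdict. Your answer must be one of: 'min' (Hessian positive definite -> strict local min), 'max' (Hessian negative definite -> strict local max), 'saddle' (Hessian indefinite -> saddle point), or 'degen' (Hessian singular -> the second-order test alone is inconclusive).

Compute the Hessian H = grad^2 f:
  H = [[-1, -1], [-1, 3]]
Verify stationarity: grad f(x*) = H x* + g = (0, 0).
Eigenvalues of H: -1.2361, 3.2361.
Eigenvalues have mixed signs, so H is indefinite -> x* is a saddle point.

saddle


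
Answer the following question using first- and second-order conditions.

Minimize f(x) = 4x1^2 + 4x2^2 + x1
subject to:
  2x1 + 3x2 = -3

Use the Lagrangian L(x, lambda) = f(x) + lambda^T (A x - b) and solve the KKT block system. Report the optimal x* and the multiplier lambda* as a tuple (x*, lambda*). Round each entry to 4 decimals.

Form the Lagrangian:
  L(x, lambda) = (1/2) x^T Q x + c^T x + lambda^T (A x - b)
Stationarity (grad_x L = 0): Q x + c + A^T lambda = 0.
Primal feasibility: A x = b.

This gives the KKT block system:
  [ Q   A^T ] [ x     ]   [-c ]
  [ A    0  ] [ lambda ] = [ b ]

Solving the linear system:
  x*      = (-0.5481, -0.6346)
  lambda* = (1.6923)
  f(x*)   = 2.2644

x* = (-0.5481, -0.6346), lambda* = (1.6923)


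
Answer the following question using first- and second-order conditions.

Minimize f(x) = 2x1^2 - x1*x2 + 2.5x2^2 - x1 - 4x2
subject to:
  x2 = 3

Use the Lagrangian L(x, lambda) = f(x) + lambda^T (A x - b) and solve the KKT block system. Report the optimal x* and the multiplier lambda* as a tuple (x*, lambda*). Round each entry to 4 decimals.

Form the Lagrangian:
  L(x, lambda) = (1/2) x^T Q x + c^T x + lambda^T (A x - b)
Stationarity (grad_x L = 0): Q x + c + A^T lambda = 0.
Primal feasibility: A x = b.

This gives the KKT block system:
  [ Q   A^T ] [ x     ]   [-c ]
  [ A    0  ] [ lambda ] = [ b ]

Solving the linear system:
  x*      = (1, 3)
  lambda* = (-10)
  f(x*)   = 8.5

x* = (1, 3), lambda* = (-10)


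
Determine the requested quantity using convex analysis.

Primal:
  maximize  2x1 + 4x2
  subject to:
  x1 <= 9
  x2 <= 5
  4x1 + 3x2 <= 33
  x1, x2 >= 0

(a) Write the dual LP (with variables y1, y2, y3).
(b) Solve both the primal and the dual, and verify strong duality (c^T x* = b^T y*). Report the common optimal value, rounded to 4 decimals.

The standard primal-dual pair for 'max c^T x s.t. A x <= b, x >= 0' is:
  Dual:  min b^T y  s.t.  A^T y >= c,  y >= 0.

So the dual LP is:
  minimize  9y1 + 5y2 + 33y3
  subject to:
    y1 + 4y3 >= 2
    y2 + 3y3 >= 4
    y1, y2, y3 >= 0

Solving the primal: x* = (4.5, 5).
  primal value c^T x* = 29.
Solving the dual: y* = (0, 2.5, 0.5).
  dual value b^T y* = 29.
Strong duality: c^T x* = b^T y*. Confirmed.

29


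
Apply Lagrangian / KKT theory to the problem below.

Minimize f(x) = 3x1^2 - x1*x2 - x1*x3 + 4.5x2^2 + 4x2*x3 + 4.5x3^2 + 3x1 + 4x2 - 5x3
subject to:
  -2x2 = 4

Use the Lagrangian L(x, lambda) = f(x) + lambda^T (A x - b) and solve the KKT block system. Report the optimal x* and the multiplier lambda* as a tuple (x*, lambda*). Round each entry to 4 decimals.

Form the Lagrangian:
  L(x, lambda) = (1/2) x^T Q x + c^T x + lambda^T (A x - b)
Stationarity (grad_x L = 0): Q x + c + A^T lambda = 0.
Primal feasibility: A x = b.

This gives the KKT block system:
  [ Q   A^T ] [ x     ]   [-c ]
  [ A    0  ] [ lambda ] = [ b ]

Solving the linear system:
  x*      = (-0.6038, -2, 1.3774)
  lambda* = (-3.9434)
  f(x*)   = -0.4623

x* = (-0.6038, -2, 1.3774), lambda* = (-3.9434)


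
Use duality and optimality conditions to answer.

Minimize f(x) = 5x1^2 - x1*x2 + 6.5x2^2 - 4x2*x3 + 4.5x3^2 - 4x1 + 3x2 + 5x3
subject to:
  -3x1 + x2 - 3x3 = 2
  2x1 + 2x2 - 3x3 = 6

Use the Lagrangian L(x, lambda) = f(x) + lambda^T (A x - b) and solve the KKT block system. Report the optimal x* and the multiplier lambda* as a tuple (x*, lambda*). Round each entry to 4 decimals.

Form the Lagrangian:
  L(x, lambda) = (1/2) x^T Q x + c^T x + lambda^T (A x - b)
Stationarity (grad_x L = 0): Q x + c + A^T lambda = 0.
Primal feasibility: A x = b.

This gives the KKT block system:
  [ Q   A^T ] [ x     ]   [-c ]
  [ A    0  ] [ lambda ] = [ b ]

Solving the linear system:
  x*      = (0.8479, -0.2393, -1.5943)
  lambda* = (-0.1753, -2.6218)
  f(x*)   = 2.0006

x* = (0.8479, -0.2393, -1.5943), lambda* = (-0.1753, -2.6218)


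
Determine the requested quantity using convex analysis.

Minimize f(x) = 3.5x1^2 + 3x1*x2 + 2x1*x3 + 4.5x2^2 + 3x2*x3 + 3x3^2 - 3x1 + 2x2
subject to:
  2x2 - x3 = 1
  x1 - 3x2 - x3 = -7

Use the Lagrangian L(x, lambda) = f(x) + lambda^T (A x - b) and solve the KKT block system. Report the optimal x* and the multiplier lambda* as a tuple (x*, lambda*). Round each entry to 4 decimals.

Form the Lagrangian:
  L(x, lambda) = (1/2) x^T Q x + c^T x + lambda^T (A x - b)
Stationarity (grad_x L = 0): Q x + c + A^T lambda = 0.
Primal feasibility: A x = b.

This gives the KKT block system:
  [ Q   A^T ] [ x     ]   [-c ]
  [ A    0  ] [ lambda ] = [ b ]

Solving the linear system:
  x*      = (-1.5517, 1.2897, 1.5793)
  lambda* = (3.4069, 6.8345)
  f(x*)   = 25.8345

x* = (-1.5517, 1.2897, 1.5793), lambda* = (3.4069, 6.8345)


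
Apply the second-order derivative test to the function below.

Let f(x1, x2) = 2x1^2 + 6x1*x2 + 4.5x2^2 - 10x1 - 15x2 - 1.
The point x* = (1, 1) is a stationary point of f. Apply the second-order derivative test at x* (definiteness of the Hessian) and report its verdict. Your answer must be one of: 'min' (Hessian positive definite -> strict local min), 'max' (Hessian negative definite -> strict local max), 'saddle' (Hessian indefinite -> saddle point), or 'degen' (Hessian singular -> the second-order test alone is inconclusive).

Compute the Hessian H = grad^2 f:
  H = [[4, 6], [6, 9]]
Verify stationarity: grad f(x*) = H x* + g = (0, 0).
Eigenvalues of H: 0, 13.
H has a zero eigenvalue (singular; positive semidefinite but not definite), so H is neither positive definite, negative definite, nor indefinite. The second-order test alone is inconclusive -> degen.
(Indeed, f is constant along the null direction of H through x*, so x* is not a strict local extremum.)

degen


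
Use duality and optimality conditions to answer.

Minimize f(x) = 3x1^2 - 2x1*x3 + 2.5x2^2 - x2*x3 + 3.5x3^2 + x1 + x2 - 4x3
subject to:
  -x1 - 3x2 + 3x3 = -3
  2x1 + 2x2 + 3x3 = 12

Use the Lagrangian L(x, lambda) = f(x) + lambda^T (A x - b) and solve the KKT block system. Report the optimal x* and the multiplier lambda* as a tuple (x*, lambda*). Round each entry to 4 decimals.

Form the Lagrangian:
  L(x, lambda) = (1/2) x^T Q x + c^T x + lambda^T (A x - b)
Stationarity (grad_x L = 0): Q x + c + A^T lambda = 0.
Primal feasibility: A x = b.

This gives the KKT block system:
  [ Q   A^T ] [ x     ]   [-c ]
  [ A    0  ] [ lambda ] = [ b ]

Solving the linear system:
  x*      = (1.4668, 2.1199, 1.6088)
  lambda* = (1.7037, -2.4398)
  f(x*)   = 15.77

x* = (1.4668, 2.1199, 1.6088), lambda* = (1.7037, -2.4398)


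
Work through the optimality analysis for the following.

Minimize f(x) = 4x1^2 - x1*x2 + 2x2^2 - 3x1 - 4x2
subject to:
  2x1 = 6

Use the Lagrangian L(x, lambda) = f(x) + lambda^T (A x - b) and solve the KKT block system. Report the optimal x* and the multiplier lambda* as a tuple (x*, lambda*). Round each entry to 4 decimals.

Form the Lagrangian:
  L(x, lambda) = (1/2) x^T Q x + c^T x + lambda^T (A x - b)
Stationarity (grad_x L = 0): Q x + c + A^T lambda = 0.
Primal feasibility: A x = b.

This gives the KKT block system:
  [ Q   A^T ] [ x     ]   [-c ]
  [ A    0  ] [ lambda ] = [ b ]

Solving the linear system:
  x*      = (3, 1.75)
  lambda* = (-9.625)
  f(x*)   = 20.875

x* = (3, 1.75), lambda* = (-9.625)


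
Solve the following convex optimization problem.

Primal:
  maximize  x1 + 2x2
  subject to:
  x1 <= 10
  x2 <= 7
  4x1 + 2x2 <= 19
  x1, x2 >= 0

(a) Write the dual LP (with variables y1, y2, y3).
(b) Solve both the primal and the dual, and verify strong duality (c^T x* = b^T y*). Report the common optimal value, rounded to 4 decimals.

The standard primal-dual pair for 'max c^T x s.t. A x <= b, x >= 0' is:
  Dual:  min b^T y  s.t.  A^T y >= c,  y >= 0.

So the dual LP is:
  minimize  10y1 + 7y2 + 19y3
  subject to:
    y1 + 4y3 >= 1
    y2 + 2y3 >= 2
    y1, y2, y3 >= 0

Solving the primal: x* = (1.25, 7).
  primal value c^T x* = 15.25.
Solving the dual: y* = (0, 1.5, 0.25).
  dual value b^T y* = 15.25.
Strong duality: c^T x* = b^T y*. Confirmed.

15.25


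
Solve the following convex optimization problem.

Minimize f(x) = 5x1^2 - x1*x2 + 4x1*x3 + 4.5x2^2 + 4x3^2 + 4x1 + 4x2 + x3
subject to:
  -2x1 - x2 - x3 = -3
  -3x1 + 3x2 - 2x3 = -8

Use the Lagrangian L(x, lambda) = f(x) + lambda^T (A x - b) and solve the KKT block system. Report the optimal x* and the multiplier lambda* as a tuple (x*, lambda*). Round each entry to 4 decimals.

Form the Lagrangian:
  L(x, lambda) = (1/2) x^T Q x + c^T x + lambda^T (A x - b)
Stationarity (grad_x L = 0): Q x + c + A^T lambda = 0.
Primal feasibility: A x = b.

This gives the KKT block system:
  [ Q   A^T ] [ x     ]   [-c ]
  [ A    0  ] [ lambda ] = [ b ]

Solving the linear system:
  x*      = (1.474, -0.6948, 0.7469)
  lambda* = (6.2316, 3.3196)
  f(x*)   = 24.5575

x* = (1.474, -0.6948, 0.7469), lambda* = (6.2316, 3.3196)


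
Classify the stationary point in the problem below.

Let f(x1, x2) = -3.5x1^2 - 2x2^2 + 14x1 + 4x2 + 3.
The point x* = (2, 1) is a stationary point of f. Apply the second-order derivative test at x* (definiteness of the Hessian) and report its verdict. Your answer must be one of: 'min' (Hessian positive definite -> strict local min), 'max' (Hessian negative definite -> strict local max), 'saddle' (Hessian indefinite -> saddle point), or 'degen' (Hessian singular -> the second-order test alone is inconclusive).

Compute the Hessian H = grad^2 f:
  H = [[-7, 0], [0, -4]]
Verify stationarity: grad f(x*) = H x* + g = (0, 0).
Eigenvalues of H: -7, -4.
Both eigenvalues < 0, so H is negative definite -> x* is a strict local max.

max


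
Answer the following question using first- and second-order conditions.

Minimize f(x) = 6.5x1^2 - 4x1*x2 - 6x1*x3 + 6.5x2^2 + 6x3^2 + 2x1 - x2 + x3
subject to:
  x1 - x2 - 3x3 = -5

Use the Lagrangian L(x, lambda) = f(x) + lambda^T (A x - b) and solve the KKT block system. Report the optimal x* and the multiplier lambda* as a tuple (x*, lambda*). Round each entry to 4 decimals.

Form the Lagrangian:
  L(x, lambda) = (1/2) x^T Q x + c^T x + lambda^T (A x - b)
Stationarity (grad_x L = 0): Q x + c + A^T lambda = 0.
Primal feasibility: A x = b.

This gives the KKT block system:
  [ Q   A^T ] [ x     ]   [-c ]
  [ A    0  ] [ lambda ] = [ b ]

Solving the linear system:
  x*      = (0.2993, 0.6277, 1.5572)
  lambda* = (5.9635)
  f(x*)   = 15.6727

x* = (0.2993, 0.6277, 1.5572), lambda* = (5.9635)


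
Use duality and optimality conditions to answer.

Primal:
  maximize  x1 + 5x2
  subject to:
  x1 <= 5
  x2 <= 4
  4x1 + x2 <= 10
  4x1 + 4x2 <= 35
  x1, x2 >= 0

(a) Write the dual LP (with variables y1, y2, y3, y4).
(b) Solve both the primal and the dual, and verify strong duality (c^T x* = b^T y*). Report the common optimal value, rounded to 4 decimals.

The standard primal-dual pair for 'max c^T x s.t. A x <= b, x >= 0' is:
  Dual:  min b^T y  s.t.  A^T y >= c,  y >= 0.

So the dual LP is:
  minimize  5y1 + 4y2 + 10y3 + 35y4
  subject to:
    y1 + 4y3 + 4y4 >= 1
    y2 + y3 + 4y4 >= 5
    y1, y2, y3, y4 >= 0

Solving the primal: x* = (1.5, 4).
  primal value c^T x* = 21.5.
Solving the dual: y* = (0, 4.75, 0.25, 0).
  dual value b^T y* = 21.5.
Strong duality: c^T x* = b^T y*. Confirmed.

21.5


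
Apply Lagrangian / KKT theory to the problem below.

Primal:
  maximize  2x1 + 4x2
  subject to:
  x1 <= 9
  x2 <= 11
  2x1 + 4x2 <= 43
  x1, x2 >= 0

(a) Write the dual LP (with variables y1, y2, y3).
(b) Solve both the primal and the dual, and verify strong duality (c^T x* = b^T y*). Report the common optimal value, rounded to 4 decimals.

The standard primal-dual pair for 'max c^T x s.t. A x <= b, x >= 0' is:
  Dual:  min b^T y  s.t.  A^T y >= c,  y >= 0.

So the dual LP is:
  minimize  9y1 + 11y2 + 43y3
  subject to:
    y1 + 2y3 >= 2
    y2 + 4y3 >= 4
    y1, y2, y3 >= 0

Solving the primal: x* = (0, 10.75).
  primal value c^T x* = 43.
Solving the dual: y* = (0, 0, 1).
  dual value b^T y* = 43.
Strong duality: c^T x* = b^T y*. Confirmed.

43


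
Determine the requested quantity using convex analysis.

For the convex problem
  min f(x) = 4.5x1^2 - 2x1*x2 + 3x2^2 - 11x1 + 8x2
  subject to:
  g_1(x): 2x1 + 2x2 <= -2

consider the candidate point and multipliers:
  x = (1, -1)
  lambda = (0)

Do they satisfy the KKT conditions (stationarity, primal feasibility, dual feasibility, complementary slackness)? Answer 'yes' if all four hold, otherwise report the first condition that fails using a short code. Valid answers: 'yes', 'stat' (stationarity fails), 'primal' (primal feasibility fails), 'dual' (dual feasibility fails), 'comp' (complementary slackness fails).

Gradient of f: grad f(x) = Q x + c = (0, 0)
Constraint values g_i(x) = a_i^T x - b_i:
  g_1((1, -1)) = 2
Stationarity residual: grad f(x) + sum_i lambda_i a_i = (0, 0)
  -> stationarity OK
Primal feasibility (all g_i <= 0): FAILS
Dual feasibility (all lambda_i >= 0): OK
Complementary slackness (lambda_i * g_i(x) = 0 for all i): OK

Verdict: the first failing condition is primal_feasibility -> primal.

primal


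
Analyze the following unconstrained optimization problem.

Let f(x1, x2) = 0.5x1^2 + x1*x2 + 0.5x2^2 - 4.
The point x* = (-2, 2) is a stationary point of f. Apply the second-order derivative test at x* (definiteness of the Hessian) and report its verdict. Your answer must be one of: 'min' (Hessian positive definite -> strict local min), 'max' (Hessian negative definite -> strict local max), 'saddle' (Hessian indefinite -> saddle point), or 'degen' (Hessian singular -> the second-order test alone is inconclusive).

Compute the Hessian H = grad^2 f:
  H = [[1, 1], [1, 1]]
Verify stationarity: grad f(x*) = H x* + g = (0, 0).
Eigenvalues of H: 0, 2.
H has a zero eigenvalue (singular; positive semidefinite but not definite), so H is neither positive definite, negative definite, nor indefinite. The second-order test alone is inconclusive -> degen.
(Indeed, f is constant along the null direction of H through x*, so x* is not a strict local extremum.)

degen


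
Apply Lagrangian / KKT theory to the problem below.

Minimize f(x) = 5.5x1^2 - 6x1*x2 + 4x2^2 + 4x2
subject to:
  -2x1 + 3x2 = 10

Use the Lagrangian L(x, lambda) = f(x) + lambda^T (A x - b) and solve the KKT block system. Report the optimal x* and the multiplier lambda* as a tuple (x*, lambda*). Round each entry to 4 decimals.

Form the Lagrangian:
  L(x, lambda) = (1/2) x^T Q x + c^T x + lambda^T (A x - b)
Stationarity (grad_x L = 0): Q x + c + A^T lambda = 0.
Primal feasibility: A x = b.

This gives the KKT block system:
  [ Q   A^T ] [ x     ]   [-c ]
  [ A    0  ] [ lambda ] = [ b ]

Solving the linear system:
  x*      = (-0.0678, 3.2881)
  lambda* = (-10.2373)
  f(x*)   = 57.7627

x* = (-0.0678, 3.2881), lambda* = (-10.2373)


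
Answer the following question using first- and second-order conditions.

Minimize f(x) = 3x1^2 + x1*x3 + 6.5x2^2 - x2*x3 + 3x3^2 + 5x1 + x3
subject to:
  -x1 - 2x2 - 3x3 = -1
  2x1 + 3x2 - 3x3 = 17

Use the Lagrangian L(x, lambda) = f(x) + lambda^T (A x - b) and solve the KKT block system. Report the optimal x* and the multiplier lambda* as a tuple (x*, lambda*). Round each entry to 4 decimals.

Form the Lagrangian:
  L(x, lambda) = (1/2) x^T Q x + c^T x + lambda^T (A x - b)
Stationarity (grad_x L = 0): Q x + c + A^T lambda = 0.
Primal feasibility: A x = b.

This gives the KKT block system:
  [ Q   A^T ] [ x     ]   [-c ]
  [ A    0  ] [ lambda ] = [ b ]

Solving the linear system:
  x*      = (2.5079, 2.0952, -1.8995)
  lambda* = (3.8307, -7.1587)
  f(x*)   = 68.0847

x* = (2.5079, 2.0952, -1.8995), lambda* = (3.8307, -7.1587)


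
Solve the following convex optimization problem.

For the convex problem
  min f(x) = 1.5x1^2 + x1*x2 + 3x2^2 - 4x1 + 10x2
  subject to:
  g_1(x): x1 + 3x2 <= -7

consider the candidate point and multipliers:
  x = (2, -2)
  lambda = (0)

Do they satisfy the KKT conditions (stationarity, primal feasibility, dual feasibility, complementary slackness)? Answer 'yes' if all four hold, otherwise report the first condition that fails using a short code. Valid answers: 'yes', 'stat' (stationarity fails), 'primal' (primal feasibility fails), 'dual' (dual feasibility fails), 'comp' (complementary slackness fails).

Gradient of f: grad f(x) = Q x + c = (0, 0)
Constraint values g_i(x) = a_i^T x - b_i:
  g_1((2, -2)) = 3
Stationarity residual: grad f(x) + sum_i lambda_i a_i = (0, 0)
  -> stationarity OK
Primal feasibility (all g_i <= 0): FAILS
Dual feasibility (all lambda_i >= 0): OK
Complementary slackness (lambda_i * g_i(x) = 0 for all i): OK

Verdict: the first failing condition is primal_feasibility -> primal.

primal


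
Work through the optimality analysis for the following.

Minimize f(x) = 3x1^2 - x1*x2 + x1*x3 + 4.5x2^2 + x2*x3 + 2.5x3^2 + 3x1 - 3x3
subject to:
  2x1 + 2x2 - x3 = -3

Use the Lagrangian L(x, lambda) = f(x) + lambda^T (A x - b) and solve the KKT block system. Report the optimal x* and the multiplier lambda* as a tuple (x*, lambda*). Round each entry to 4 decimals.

Form the Lagrangian:
  L(x, lambda) = (1/2) x^T Q x + c^T x + lambda^T (A x - b)
Stationarity (grad_x L = 0): Q x + c + A^T lambda = 0.
Primal feasibility: A x = b.

This gives the KKT block system:
  [ Q   A^T ] [ x     ]   [-c ]
  [ A    0  ] [ lambda ] = [ b ]

Solving the linear system:
  x*      = (-0.8004, -0.2603, 0.8785)
  lambda* = (0.3319)
  f(x*)   = -2.0206

x* = (-0.8004, -0.2603, 0.8785), lambda* = (0.3319)


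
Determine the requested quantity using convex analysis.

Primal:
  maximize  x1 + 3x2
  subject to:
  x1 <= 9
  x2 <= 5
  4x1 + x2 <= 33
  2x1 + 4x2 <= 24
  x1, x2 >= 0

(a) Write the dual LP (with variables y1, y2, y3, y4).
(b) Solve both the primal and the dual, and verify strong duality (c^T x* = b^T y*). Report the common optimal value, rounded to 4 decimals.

The standard primal-dual pair for 'max c^T x s.t. A x <= b, x >= 0' is:
  Dual:  min b^T y  s.t.  A^T y >= c,  y >= 0.

So the dual LP is:
  minimize  9y1 + 5y2 + 33y3 + 24y4
  subject to:
    y1 + 4y3 + 2y4 >= 1
    y2 + y3 + 4y4 >= 3
    y1, y2, y3, y4 >= 0

Solving the primal: x* = (2, 5).
  primal value c^T x* = 17.
Solving the dual: y* = (0, 1, 0, 0.5).
  dual value b^T y* = 17.
Strong duality: c^T x* = b^T y*. Confirmed.

17


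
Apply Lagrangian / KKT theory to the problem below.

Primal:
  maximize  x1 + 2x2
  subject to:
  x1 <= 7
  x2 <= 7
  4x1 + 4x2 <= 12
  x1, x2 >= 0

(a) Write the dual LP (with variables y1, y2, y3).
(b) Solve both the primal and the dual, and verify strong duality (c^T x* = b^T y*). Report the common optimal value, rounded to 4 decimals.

The standard primal-dual pair for 'max c^T x s.t. A x <= b, x >= 0' is:
  Dual:  min b^T y  s.t.  A^T y >= c,  y >= 0.

So the dual LP is:
  minimize  7y1 + 7y2 + 12y3
  subject to:
    y1 + 4y3 >= 1
    y2 + 4y3 >= 2
    y1, y2, y3 >= 0

Solving the primal: x* = (0, 3).
  primal value c^T x* = 6.
Solving the dual: y* = (0, 0, 0.5).
  dual value b^T y* = 6.
Strong duality: c^T x* = b^T y*. Confirmed.

6


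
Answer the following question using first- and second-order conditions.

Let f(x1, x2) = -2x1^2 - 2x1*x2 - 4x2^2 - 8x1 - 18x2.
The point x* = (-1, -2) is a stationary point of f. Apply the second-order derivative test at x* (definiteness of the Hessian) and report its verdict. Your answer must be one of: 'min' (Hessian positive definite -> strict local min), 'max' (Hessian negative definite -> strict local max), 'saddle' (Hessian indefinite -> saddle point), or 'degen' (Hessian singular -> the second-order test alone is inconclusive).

Compute the Hessian H = grad^2 f:
  H = [[-4, -2], [-2, -8]]
Verify stationarity: grad f(x*) = H x* + g = (0, 0).
Eigenvalues of H: -8.8284, -3.1716.
Both eigenvalues < 0, so H is negative definite -> x* is a strict local max.

max


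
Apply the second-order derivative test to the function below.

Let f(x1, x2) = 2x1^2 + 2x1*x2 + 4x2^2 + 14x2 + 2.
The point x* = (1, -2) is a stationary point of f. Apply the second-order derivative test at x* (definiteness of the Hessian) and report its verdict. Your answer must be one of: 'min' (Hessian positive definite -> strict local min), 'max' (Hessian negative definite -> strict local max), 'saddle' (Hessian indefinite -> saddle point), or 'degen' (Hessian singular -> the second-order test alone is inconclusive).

Compute the Hessian H = grad^2 f:
  H = [[4, 2], [2, 8]]
Verify stationarity: grad f(x*) = H x* + g = (0, 0).
Eigenvalues of H: 3.1716, 8.8284.
Both eigenvalues > 0, so H is positive definite -> x* is a strict local min.

min


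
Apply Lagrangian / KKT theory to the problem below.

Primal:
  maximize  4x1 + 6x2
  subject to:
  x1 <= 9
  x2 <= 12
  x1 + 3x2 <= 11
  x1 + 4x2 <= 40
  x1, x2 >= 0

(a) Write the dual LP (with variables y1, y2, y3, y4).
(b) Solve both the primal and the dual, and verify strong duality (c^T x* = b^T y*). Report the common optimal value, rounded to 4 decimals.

The standard primal-dual pair for 'max c^T x s.t. A x <= b, x >= 0' is:
  Dual:  min b^T y  s.t.  A^T y >= c,  y >= 0.

So the dual LP is:
  minimize  9y1 + 12y2 + 11y3 + 40y4
  subject to:
    y1 + y3 + y4 >= 4
    y2 + 3y3 + 4y4 >= 6
    y1, y2, y3, y4 >= 0

Solving the primal: x* = (9, 0.6667).
  primal value c^T x* = 40.
Solving the dual: y* = (2, 0, 2, 0).
  dual value b^T y* = 40.
Strong duality: c^T x* = b^T y*. Confirmed.

40


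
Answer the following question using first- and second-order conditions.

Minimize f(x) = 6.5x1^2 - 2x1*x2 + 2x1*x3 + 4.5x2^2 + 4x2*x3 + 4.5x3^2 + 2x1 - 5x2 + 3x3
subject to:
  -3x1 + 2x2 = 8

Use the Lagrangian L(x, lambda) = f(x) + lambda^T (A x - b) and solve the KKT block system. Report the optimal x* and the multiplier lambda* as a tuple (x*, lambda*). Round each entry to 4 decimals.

Form the Lagrangian:
  L(x, lambda) = (1/2) x^T Q x + c^T x + lambda^T (A x - b)
Stationarity (grad_x L = 0): Q x + c + A^T lambda = 0.
Primal feasibility: A x = b.

This gives the KKT block system:
  [ Q   A^T ] [ x     ]   [-c ]
  [ A    0  ] [ lambda ] = [ b ]

Solving the linear system:
  x*      = (-1.1724, 2.2414, -1.069)
  lambda* = (-6.6207)
  f(x*)   = 18.1034

x* = (-1.1724, 2.2414, -1.069), lambda* = (-6.6207)


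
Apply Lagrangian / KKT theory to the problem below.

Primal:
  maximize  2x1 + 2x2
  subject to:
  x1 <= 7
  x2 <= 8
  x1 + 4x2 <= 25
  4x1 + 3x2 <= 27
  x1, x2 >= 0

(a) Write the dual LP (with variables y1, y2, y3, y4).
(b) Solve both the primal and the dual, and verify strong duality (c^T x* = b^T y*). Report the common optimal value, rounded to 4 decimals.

The standard primal-dual pair for 'max c^T x s.t. A x <= b, x >= 0' is:
  Dual:  min b^T y  s.t.  A^T y >= c,  y >= 0.

So the dual LP is:
  minimize  7y1 + 8y2 + 25y3 + 27y4
  subject to:
    y1 + y3 + 4y4 >= 2
    y2 + 4y3 + 3y4 >= 2
    y1, y2, y3, y4 >= 0

Solving the primal: x* = (2.5385, 5.6154).
  primal value c^T x* = 16.3077.
Solving the dual: y* = (0, 0, 0.1538, 0.4615).
  dual value b^T y* = 16.3077.
Strong duality: c^T x* = b^T y*. Confirmed.

16.3077


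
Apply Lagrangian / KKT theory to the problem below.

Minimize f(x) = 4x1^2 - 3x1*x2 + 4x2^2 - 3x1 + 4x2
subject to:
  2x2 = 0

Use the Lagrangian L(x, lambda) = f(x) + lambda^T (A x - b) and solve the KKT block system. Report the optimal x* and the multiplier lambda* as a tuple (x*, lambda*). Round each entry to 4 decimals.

Form the Lagrangian:
  L(x, lambda) = (1/2) x^T Q x + c^T x + lambda^T (A x - b)
Stationarity (grad_x L = 0): Q x + c + A^T lambda = 0.
Primal feasibility: A x = b.

This gives the KKT block system:
  [ Q   A^T ] [ x     ]   [-c ]
  [ A    0  ] [ lambda ] = [ b ]

Solving the linear system:
  x*      = (0.375, 0)
  lambda* = (-1.4375)
  f(x*)   = -0.5625

x* = (0.375, 0), lambda* = (-1.4375)


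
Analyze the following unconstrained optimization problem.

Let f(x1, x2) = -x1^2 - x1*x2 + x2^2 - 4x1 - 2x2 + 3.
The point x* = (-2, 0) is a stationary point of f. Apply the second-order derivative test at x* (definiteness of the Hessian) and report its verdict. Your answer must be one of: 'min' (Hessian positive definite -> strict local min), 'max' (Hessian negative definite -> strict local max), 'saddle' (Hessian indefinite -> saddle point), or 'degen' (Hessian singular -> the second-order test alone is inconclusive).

Compute the Hessian H = grad^2 f:
  H = [[-2, -1], [-1, 2]]
Verify stationarity: grad f(x*) = H x* + g = (0, 0).
Eigenvalues of H: -2.2361, 2.2361.
Eigenvalues have mixed signs, so H is indefinite -> x* is a saddle point.

saddle


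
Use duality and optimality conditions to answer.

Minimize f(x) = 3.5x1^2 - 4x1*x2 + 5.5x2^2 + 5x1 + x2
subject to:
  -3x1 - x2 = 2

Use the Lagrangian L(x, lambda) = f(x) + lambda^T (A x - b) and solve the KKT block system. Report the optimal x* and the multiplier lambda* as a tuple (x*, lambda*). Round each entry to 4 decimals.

Form the Lagrangian:
  L(x, lambda) = (1/2) x^T Q x + c^T x + lambda^T (A x - b)
Stationarity (grad_x L = 0): Q x + c + A^T lambda = 0.
Primal feasibility: A x = b.

This gives the KKT block system:
  [ Q   A^T ] [ x     ]   [-c ]
  [ A    0  ] [ lambda ] = [ b ]

Solving the linear system:
  x*      = (-0.5846, -0.2462)
  lambda* = (0.6308)
  f(x*)   = -2.2154

x* = (-0.5846, -0.2462), lambda* = (0.6308)


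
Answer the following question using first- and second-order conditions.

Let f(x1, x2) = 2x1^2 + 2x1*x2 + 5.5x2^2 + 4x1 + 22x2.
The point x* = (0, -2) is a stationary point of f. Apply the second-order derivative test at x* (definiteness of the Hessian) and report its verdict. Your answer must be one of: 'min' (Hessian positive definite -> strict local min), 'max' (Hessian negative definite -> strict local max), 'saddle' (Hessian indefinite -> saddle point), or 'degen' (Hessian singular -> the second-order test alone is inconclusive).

Compute the Hessian H = grad^2 f:
  H = [[4, 2], [2, 11]]
Verify stationarity: grad f(x*) = H x* + g = (0, 0).
Eigenvalues of H: 3.4689, 11.5311.
Both eigenvalues > 0, so H is positive definite -> x* is a strict local min.

min


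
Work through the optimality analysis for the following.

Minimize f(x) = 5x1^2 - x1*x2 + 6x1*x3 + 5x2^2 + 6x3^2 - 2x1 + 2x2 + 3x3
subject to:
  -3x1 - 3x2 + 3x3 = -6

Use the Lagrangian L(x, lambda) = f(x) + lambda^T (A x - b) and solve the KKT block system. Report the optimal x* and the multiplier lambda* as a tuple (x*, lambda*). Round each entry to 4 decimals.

Form the Lagrangian:
  L(x, lambda) = (1/2) x^T Q x + c^T x + lambda^T (A x - b)
Stationarity (grad_x L = 0): Q x + c + A^T lambda = 0.
Primal feasibility: A x = b.

This gives the KKT block system:
  [ Q   A^T ] [ x     ]   [-c ]
  [ A    0  ] [ lambda ] = [ b ]

Solving the linear system:
  x*      = (0.9739, 0.1111, -0.915)
  lambda* = (0.7124)
  f(x*)   = -0.098

x* = (0.9739, 0.1111, -0.915), lambda* = (0.7124)


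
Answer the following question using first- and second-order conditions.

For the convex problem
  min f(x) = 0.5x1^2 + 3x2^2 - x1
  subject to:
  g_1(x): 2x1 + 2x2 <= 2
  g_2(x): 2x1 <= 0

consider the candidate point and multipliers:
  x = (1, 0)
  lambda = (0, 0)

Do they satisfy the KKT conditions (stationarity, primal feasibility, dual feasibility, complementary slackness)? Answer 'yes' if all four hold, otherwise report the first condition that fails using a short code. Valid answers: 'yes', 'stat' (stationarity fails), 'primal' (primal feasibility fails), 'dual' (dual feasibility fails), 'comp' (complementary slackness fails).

Gradient of f: grad f(x) = Q x + c = (0, 0)
Constraint values g_i(x) = a_i^T x - b_i:
  g_1((1, 0)) = 0
  g_2((1, 0)) = 2
Stationarity residual: grad f(x) + sum_i lambda_i a_i = (0, 0)
  -> stationarity OK
Primal feasibility (all g_i <= 0): FAILS
Dual feasibility (all lambda_i >= 0): OK
Complementary slackness (lambda_i * g_i(x) = 0 for all i): OK

Verdict: the first failing condition is primal_feasibility -> primal.

primal


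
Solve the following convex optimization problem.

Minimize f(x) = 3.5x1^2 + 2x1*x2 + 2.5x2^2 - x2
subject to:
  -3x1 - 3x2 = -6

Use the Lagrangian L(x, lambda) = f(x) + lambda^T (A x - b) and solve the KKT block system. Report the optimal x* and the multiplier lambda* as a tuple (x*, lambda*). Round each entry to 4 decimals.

Form the Lagrangian:
  L(x, lambda) = (1/2) x^T Q x + c^T x + lambda^T (A x - b)
Stationarity (grad_x L = 0): Q x + c + A^T lambda = 0.
Primal feasibility: A x = b.

This gives the KKT block system:
  [ Q   A^T ] [ x     ]   [-c ]
  [ A    0  ] [ lambda ] = [ b ]

Solving the linear system:
  x*      = (0.625, 1.375)
  lambda* = (2.375)
  f(x*)   = 6.4375

x* = (0.625, 1.375), lambda* = (2.375)


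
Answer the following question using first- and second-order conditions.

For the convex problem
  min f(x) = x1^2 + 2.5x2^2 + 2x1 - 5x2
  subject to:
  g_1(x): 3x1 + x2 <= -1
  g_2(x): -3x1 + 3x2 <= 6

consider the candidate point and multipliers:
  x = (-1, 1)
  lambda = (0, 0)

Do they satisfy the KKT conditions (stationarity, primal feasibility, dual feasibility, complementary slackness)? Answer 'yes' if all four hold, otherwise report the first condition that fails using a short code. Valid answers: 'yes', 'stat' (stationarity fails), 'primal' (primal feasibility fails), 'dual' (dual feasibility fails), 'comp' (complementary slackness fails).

Gradient of f: grad f(x) = Q x + c = (0, 0)
Constraint values g_i(x) = a_i^T x - b_i:
  g_1((-1, 1)) = -1
  g_2((-1, 1)) = 0
Stationarity residual: grad f(x) + sum_i lambda_i a_i = (0, 0)
  -> stationarity OK
Primal feasibility (all g_i <= 0): OK
Dual feasibility (all lambda_i >= 0): OK
Complementary slackness (lambda_i * g_i(x) = 0 for all i): OK

Verdict: yes, KKT holds.

yes
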